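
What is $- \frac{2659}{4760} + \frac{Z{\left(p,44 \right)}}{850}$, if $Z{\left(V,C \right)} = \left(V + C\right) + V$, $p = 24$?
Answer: $- \frac{10719}{23800} \approx -0.45038$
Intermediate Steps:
$Z{\left(V,C \right)} = C + 2 V$ ($Z{\left(V,C \right)} = \left(C + V\right) + V = C + 2 V$)
$- \frac{2659}{4760} + \frac{Z{\left(p,44 \right)}}{850} = - \frac{2659}{4760} + \frac{44 + 2 \cdot 24}{850} = \left(-2659\right) \frac{1}{4760} + \left(44 + 48\right) \frac{1}{850} = - \frac{2659}{4760} + 92 \cdot \frac{1}{850} = - \frac{2659}{4760} + \frac{46}{425} = - \frac{10719}{23800}$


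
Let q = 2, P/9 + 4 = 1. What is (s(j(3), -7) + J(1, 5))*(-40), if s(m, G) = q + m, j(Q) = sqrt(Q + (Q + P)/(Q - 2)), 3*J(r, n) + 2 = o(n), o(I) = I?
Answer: -120 - 40*I*sqrt(21) ≈ -120.0 - 183.3*I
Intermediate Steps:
P = -27 (P = -36 + 9*1 = -36 + 9 = -27)
J(r, n) = -2/3 + n/3
j(Q) = sqrt(Q + (-27 + Q)/(-2 + Q)) (j(Q) = sqrt(Q + (Q - 27)/(Q - 2)) = sqrt(Q + (-27 + Q)/(-2 + Q)))
s(m, G) = 2 + m
(s(j(3), -7) + J(1, 5))*(-40) = ((2 + sqrt((-27 + 3**2 - 1*3)/(-2 + 3))) + (-2/3 + (1/3)*5))*(-40) = ((2 + sqrt((-27 + 9 - 3)/1)) + (-2/3 + 5/3))*(-40) = ((2 + sqrt(1*(-21))) + 1)*(-40) = ((2 + sqrt(-21)) + 1)*(-40) = ((2 + I*sqrt(21)) + 1)*(-40) = (3 + I*sqrt(21))*(-40) = -120 - 40*I*sqrt(21)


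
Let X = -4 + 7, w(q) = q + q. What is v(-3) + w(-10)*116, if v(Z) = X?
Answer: -2317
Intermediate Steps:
w(q) = 2*q
X = 3
v(Z) = 3
v(-3) + w(-10)*116 = 3 + (2*(-10))*116 = 3 - 20*116 = 3 - 2320 = -2317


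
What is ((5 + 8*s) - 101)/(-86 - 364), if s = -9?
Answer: 28/75 ≈ 0.37333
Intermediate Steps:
((5 + 8*s) - 101)/(-86 - 364) = ((5 + 8*(-9)) - 101)/(-86 - 364) = ((5 - 72) - 101)/(-450) = (-67 - 101)*(-1/450) = -168*(-1/450) = 28/75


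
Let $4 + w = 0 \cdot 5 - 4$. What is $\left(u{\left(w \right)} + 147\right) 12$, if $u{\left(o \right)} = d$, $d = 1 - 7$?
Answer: $1692$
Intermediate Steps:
$w = -8$ ($w = -4 + \left(0 \cdot 5 - 4\right) = -4 + \left(0 - 4\right) = -4 - 4 = -8$)
$d = -6$ ($d = 1 - 7 = -6$)
$u{\left(o \right)} = -6$
$\left(u{\left(w \right)} + 147\right) 12 = \left(-6 + 147\right) 12 = 141 \cdot 12 = 1692$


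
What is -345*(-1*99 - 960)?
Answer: 365355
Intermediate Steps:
-345*(-1*99 - 960) = -345*(-99 - 960) = -345*(-1059) = 365355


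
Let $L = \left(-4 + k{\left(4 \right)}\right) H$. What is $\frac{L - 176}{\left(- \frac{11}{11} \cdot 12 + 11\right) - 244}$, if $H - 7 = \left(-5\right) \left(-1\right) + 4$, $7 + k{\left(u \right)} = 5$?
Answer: $\frac{272}{245} \approx 1.1102$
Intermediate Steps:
$k{\left(u \right)} = -2$ ($k{\left(u \right)} = -7 + 5 = -2$)
$H = 16$ ($H = 7 + \left(\left(-5\right) \left(-1\right) + 4\right) = 7 + \left(5 + 4\right) = 7 + 9 = 16$)
$L = -96$ ($L = \left(-4 - 2\right) 16 = \left(-6\right) 16 = -96$)
$\frac{L - 176}{\left(- \frac{11}{11} \cdot 12 + 11\right) - 244} = \frac{-96 - 176}{\left(- \frac{11}{11} \cdot 12 + 11\right) - 244} = - \frac{272}{\left(\left(-11\right) \frac{1}{11} \cdot 12 + 11\right) - 244} = - \frac{272}{\left(\left(-1\right) 12 + 11\right) - 244} = - \frac{272}{\left(-12 + 11\right) - 244} = - \frac{272}{-1 - 244} = - \frac{272}{-245} = \left(-272\right) \left(- \frac{1}{245}\right) = \frac{272}{245}$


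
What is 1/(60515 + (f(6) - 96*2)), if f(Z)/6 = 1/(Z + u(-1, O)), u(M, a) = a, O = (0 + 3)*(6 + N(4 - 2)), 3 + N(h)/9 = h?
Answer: 1/60321 ≈ 1.6578e-5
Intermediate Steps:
N(h) = -27 + 9*h
O = -9 (O = (0 + 3)*(6 + (-27 + 9*(4 - 2))) = 3*(6 + (-27 + 9*2)) = 3*(6 + (-27 + 18)) = 3*(6 - 9) = 3*(-3) = -9)
f(Z) = 6/(-9 + Z) (f(Z) = 6/(Z - 9) = 6/(-9 + Z))
1/(60515 + (f(6) - 96*2)) = 1/(60515 + (6/(-9 + 6) - 96*2)) = 1/(60515 + (6/(-3) - 192)) = 1/(60515 + (6*(-⅓) - 192)) = 1/(60515 + (-2 - 192)) = 1/(60515 - 194) = 1/60321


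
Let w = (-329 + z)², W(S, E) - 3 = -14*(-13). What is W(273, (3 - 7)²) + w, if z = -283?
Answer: 374729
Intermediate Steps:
W(S, E) = 185 (W(S, E) = 3 - 14*(-13) = 3 + 182 = 185)
w = 374544 (w = (-329 - 283)² = (-612)² = 374544)
W(273, (3 - 7)²) + w = 185 + 374544 = 374729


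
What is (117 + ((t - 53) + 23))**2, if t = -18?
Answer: 4761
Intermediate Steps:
(117 + ((t - 53) + 23))**2 = (117 + ((-18 - 53) + 23))**2 = (117 + (-71 + 23))**2 = (117 - 48)**2 = 69**2 = 4761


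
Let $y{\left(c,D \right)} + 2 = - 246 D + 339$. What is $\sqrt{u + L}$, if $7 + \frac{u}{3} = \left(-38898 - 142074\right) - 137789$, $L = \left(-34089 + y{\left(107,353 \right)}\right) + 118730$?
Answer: $2 i \sqrt{239541} \approx 978.86 i$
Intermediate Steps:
$y{\left(c,D \right)} = 337 - 246 D$ ($y{\left(c,D \right)} = -2 - \left(-339 + 246 D\right) = 337 - 246 D$)
$L = -1860$ ($L = \left(-34089 + \left(337 - 86838\right)\right) + 118730 = \left(-34089 - 86501\right) + 118730 = -120590 + 118730 = -1860$)
$u = -956304$ ($u = -21 + 3 \left(\left(-38898 - 142074\right) - 137789\right) = -21 + 3 \left(-180972 - 137789\right) = -21 + 3 \left(-318761\right) = -21 - 956283 = -956304$)
$\sqrt{u + L} = \sqrt{-956304 - 1860} = \sqrt{-958164} = 2 i \sqrt{239541}$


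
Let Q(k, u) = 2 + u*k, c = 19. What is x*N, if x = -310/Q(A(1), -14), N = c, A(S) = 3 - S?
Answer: 2945/13 ≈ 226.54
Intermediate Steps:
N = 19
Q(k, u) = 2 + k*u
x = 155/13 (x = -310/(2 + (3 - 1*1)*(-14)) = -310/(2 + (3 - 1)*(-14)) = -310/(2 + 2*(-14)) = -310/(2 - 28) = -310/(-26) = -310*(-1/26) = 155/13 ≈ 11.923)
x*N = (155/13)*19 = 2945/13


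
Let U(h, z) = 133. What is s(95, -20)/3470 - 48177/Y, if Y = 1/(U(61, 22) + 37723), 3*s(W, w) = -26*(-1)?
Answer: -9492819204947/5205 ≈ -1.8238e+9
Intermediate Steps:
s(W, w) = 26/3 (s(W, w) = (-26*(-1))/3 = (1/3)*26 = 26/3)
Y = 1/37856 (Y = 1/(133 + 37723) = 1/37856 ≈ 2.6416e-5)
s(95, -20)/3470 - 48177/Y = (26/3)/3470 - 48177/1/37856 = (26/3)*(1/3470) - 48177*37856 = 13/5205 - 1823788512 = -9492819204947/5205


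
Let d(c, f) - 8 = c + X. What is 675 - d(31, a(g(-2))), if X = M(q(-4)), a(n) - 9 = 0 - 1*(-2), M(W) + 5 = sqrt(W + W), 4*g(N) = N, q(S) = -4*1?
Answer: 641 - 2*I*sqrt(2) ≈ 641.0 - 2.8284*I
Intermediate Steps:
q(S) = -4
g(N) = N/4
M(W) = -5 + sqrt(2)*sqrt(W) (M(W) = -5 + sqrt(W + W) = -5 + sqrt(2*W) = -5 + sqrt(2)*sqrt(W))
a(n) = 11 (a(n) = 9 + (0 - 1*(-2)) = 9 + (0 + 2) = 9 + 2 = 11)
X = -5 + 2*I*sqrt(2) (X = -5 + sqrt(2)*sqrt(-4) = -5 + sqrt(2)*(2*I) = -5 + 2*I*sqrt(2) ≈ -5.0 + 2.8284*I)
d(c, f) = 3 + c + 2*I*sqrt(2) (d(c, f) = 8 + (c + (-5 + 2*I*sqrt(2))) = 8 + (-5 + c + 2*I*sqrt(2)) = 3 + c + 2*I*sqrt(2))
675 - d(31, a(g(-2))) = 675 - (3 + 31 + 2*I*sqrt(2)) = 675 - (34 + 2*I*sqrt(2)) = 675 + (-34 - 2*I*sqrt(2)) = 641 - 2*I*sqrt(2)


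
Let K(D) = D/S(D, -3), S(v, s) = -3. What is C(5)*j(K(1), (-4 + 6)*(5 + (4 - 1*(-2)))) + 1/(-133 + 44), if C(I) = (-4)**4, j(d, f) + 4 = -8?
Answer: -273409/89 ≈ -3072.0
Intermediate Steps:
K(D) = -D/3 (K(D) = D/(-3) = D*(-1/3) = -D/3)
j(d, f) = -12 (j(d, f) = -4 - 8 = -12)
C(I) = 256
C(5)*j(K(1), (-4 + 6)*(5 + (4 - 1*(-2)))) + 1/(-133 + 44) = 256*(-12) + 1/(-133 + 44) = -3072 + 1/(-89) = -3072 - 1/89 = -273409/89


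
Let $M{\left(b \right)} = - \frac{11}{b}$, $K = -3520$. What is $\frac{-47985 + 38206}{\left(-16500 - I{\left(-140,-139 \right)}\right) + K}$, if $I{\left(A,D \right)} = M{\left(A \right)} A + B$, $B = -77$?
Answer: $\frac{889}{1812} \approx 0.49062$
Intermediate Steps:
$I{\left(A,D \right)} = -88$ ($I{\left(A,D \right)} = - \frac{11}{A} A - 77 = -11 - 77 = -88$)
$\frac{-47985 + 38206}{\left(-16500 - I{\left(-140,-139 \right)}\right) + K} = \frac{-47985 + 38206}{\left(-16500 - -88\right) - 3520} = - \frac{9779}{\left(-16500 + 88\right) - 3520} = - \frac{9779}{-16412 - 3520} = - \frac{9779}{-19932} = \left(-9779\right) \left(- \frac{1}{19932}\right) = \frac{889}{1812}$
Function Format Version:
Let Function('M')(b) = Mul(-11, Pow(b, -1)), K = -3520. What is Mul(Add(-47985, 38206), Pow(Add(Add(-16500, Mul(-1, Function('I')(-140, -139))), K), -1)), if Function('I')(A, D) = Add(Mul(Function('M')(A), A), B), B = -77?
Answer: Rational(889, 1812) ≈ 0.49062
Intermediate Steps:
Function('I')(A, D) = -88 (Function('I')(A, D) = Add(Mul(Mul(-11, Pow(A, -1)), A), -77) = Add(-11, -77) = -88)
Mul(Add(-47985, 38206), Pow(Add(Add(-16500, Mul(-1, Function('I')(-140, -139))), K), -1)) = Mul(Add(-47985, 38206), Pow(Add(Add(-16500, Mul(-1, -88)), -3520), -1)) = Mul(-9779, Pow(Add(Add(-16500, 88), -3520), -1)) = Mul(-9779, Pow(Add(-16412, -3520), -1)) = Mul(-9779, Pow(-19932, -1)) = Mul(-9779, Rational(-1, 19932)) = Rational(889, 1812)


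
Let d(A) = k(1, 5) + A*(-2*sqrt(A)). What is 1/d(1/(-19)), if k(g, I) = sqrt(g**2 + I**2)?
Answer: 361/(361*sqrt(26) + 2*I*sqrt(19)) ≈ 0.19611 - 0.00092879*I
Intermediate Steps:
k(g, I) = sqrt(I**2 + g**2)
d(A) = sqrt(26) - 2*A**(3/2) (d(A) = sqrt(5**2 + 1**2) + A*(-2*sqrt(A)) = sqrt(25 + 1) - 2*A**(3/2) = sqrt(26) - 2*A**(3/2))
1/d(1/(-19)) = 1/(sqrt(26) - 2*(-I*sqrt(19)/361)) = 1/(sqrt(26) - (-2)*I*sqrt(19)/361) = 1/(sqrt(26) + 2*I*sqrt(19)/361)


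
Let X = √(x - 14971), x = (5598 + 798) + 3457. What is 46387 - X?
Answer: 46387 - I*√5118 ≈ 46387.0 - 71.54*I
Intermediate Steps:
x = 9853 (x = 6396 + 3457 = 9853)
X = I*√5118 (X = √(9853 - 14971) = √(-5118) = I*√5118 ≈ 71.54*I)
46387 - X = 46387 - I*√5118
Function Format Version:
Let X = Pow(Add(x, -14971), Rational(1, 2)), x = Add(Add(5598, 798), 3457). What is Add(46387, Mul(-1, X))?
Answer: Add(46387, Mul(-1, I, Pow(5118, Rational(1, 2)))) ≈ Add(46387., Mul(-71.540, I))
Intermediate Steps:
x = 9853 (x = Add(6396, 3457) = 9853)
X = Mul(I, Pow(5118, Rational(1, 2))) (X = Pow(Add(9853, -14971), Rational(1, 2)) = Pow(-5118, Rational(1, 2)) = Mul(I, Pow(5118, Rational(1, 2))) ≈ Mul(71.540, I))
Add(46387, Mul(-1, X)) = Add(46387, Mul(-1, Mul(I, Pow(5118, Rational(1, 2))))) = Add(46387, Mul(-1, I, Pow(5118, Rational(1, 2))))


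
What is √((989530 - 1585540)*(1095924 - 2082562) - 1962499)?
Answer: √588044151881 ≈ 7.6684e+5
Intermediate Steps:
√((989530 - 1585540)*(1095924 - 2082562) - 1962499) = √(-596010*(-986638) - 1962499) = √(588046114380 - 1962499) = √588044151881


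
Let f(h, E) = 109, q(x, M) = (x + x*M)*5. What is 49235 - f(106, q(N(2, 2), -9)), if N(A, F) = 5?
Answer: 49126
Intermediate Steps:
q(x, M) = 5*x + 5*M*x (q(x, M) = (x + M*x)*5 = 5*x + 5*M*x)
49235 - f(106, q(N(2, 2), -9)) = 49235 - 1*109 = 49235 - 109 = 49126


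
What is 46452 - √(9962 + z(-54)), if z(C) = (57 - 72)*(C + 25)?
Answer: 46452 - √10397 ≈ 46350.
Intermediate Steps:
z(C) = -375 - 15*C (z(C) = -15*(25 + C) = -375 - 15*C)
46452 - √(9962 + z(-54)) = 46452 - √(9962 + (-375 - 15*(-54))) = 46452 - √(9962 + (-375 + 810)) = 46452 - √(9962 + 435) = 46452 - √10397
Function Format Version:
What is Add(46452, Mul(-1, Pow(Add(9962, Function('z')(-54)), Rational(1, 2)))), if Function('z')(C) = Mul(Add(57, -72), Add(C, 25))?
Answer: Add(46452, Mul(-1, Pow(10397, Rational(1, 2)))) ≈ 46350.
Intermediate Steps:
Function('z')(C) = Add(-375, Mul(-15, C)) (Function('z')(C) = Mul(-15, Add(25, C)) = Add(-375, Mul(-15, C)))
Add(46452, Mul(-1, Pow(Add(9962, Function('z')(-54)), Rational(1, 2)))) = Add(46452, Mul(-1, Pow(Add(9962, Add(-375, Mul(-15, -54))), Rational(1, 2)))) = Add(46452, Mul(-1, Pow(Add(9962, Add(-375, 810)), Rational(1, 2)))) = Add(46452, Mul(-1, Pow(Add(9962, 435), Rational(1, 2)))) = Add(46452, Mul(-1, Pow(10397, Rational(1, 2))))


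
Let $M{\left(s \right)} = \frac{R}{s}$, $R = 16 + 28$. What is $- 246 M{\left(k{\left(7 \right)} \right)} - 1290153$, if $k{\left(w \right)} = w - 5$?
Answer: $-1295565$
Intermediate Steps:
$k{\left(w \right)} = -5 + w$ ($k{\left(w \right)} = w - 5 = -5 + w$)
$R = 44$
$M{\left(s \right)} = \frac{44}{s}$
$- 246 M{\left(k{\left(7 \right)} \right)} - 1290153 = - 246 \frac{44}{-5 + 7} - 1290153 = - 246 \cdot \frac{44}{2} - 1290153 = - 246 \cdot 44 \cdot \frac{1}{2} - 1290153 = \left(-246\right) 22 - 1290153 = -5412 - 1290153 = -1295565$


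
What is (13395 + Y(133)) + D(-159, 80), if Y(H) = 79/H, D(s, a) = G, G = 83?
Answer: 1792653/133 ≈ 13479.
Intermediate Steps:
D(s, a) = 83
(13395 + Y(133)) + D(-159, 80) = (13395 + 79/133) + 83 = 1781614/133 + 83 = 1792653/133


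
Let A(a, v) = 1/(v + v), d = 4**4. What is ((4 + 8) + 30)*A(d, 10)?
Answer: 21/10 ≈ 2.1000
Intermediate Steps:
d = 256
A(a, v) = 1/(2*v)
((4 + 8) + 30)*A(d, 10) = ((4 + 8) + 30)*((1/2)/10) = (12 + 30)*((1/2)*(1/10)) = 42*(1/20) = 21/10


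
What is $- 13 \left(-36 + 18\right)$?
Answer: $234$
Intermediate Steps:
$- 13 \left(-36 + 18\right) = \left(-13\right) \left(-18\right) = 234$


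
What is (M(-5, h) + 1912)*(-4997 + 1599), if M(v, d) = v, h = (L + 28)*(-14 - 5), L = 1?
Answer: -6479986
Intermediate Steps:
h = -551 (h = (1 + 28)*(-14 - 5) = 29*(-19) = -551)
(M(-5, h) + 1912)*(-4997 + 1599) = (-5 + 1912)*(-4997 + 1599) = 1907*(-3398) = -6479986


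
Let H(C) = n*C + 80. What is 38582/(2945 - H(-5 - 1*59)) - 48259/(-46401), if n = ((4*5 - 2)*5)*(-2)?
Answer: -457520579/133866885 ≈ -3.4177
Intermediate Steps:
n = -180 (n = ((20 - 2)*5)*(-2) = (18*5)*(-2) = 90*(-2) = -180)
H(C) = 80 - 180*C (H(C) = -180*C + 80 = 80 - 180*C)
38582/(2945 - H(-5 - 1*59)) - 48259/(-46401) = 38582/(2945 - (80 - 180*(-5 - 1*59))) - 48259/(-46401) = 38582/(2945 - (80 - 180*(-5 - 59))) - 48259*(-1/46401) = 38582/(2945 - (80 - 180*(-64))) + 48259/46401 = 38582/(2945 - (80 + 11520)) + 48259/46401 = 38582/(2945 - 1*11600) + 48259/46401 = 38582/(2945 - 11600) + 48259/46401 = 38582/(-8655) + 48259/46401 = 38582*(-1/8655) + 48259/46401 = -38582/8655 + 48259/46401 = -457520579/133866885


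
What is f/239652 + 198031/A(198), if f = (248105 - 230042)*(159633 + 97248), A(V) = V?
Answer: 17892347089/878724 ≈ 20362.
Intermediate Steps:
f = 4640041503 (f = 18063*256881 = 4640041503)
f/239652 + 198031/A(198) = 4640041503/239652 + 198031/198 = 4640041503*(1/239652) + 198031*(1/198) = 171853389/8876 + 198031/198 = 17892347089/878724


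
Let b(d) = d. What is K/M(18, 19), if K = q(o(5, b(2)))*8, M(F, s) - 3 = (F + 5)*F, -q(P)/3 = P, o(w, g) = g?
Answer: -16/139 ≈ -0.11511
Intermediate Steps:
q(P) = -3*P
M(F, s) = 3 + F*(5 + F) (M(F, s) = 3 + (F + 5)*F = 3 + (5 + F)*F = 3 + F*(5 + F))
K = -48 (K = -3*2*8 = -6*8 = -48)
K/M(18, 19) = -48/(3 + 18² + 5*18) = -48/(3 + 324 + 90) = -48/417 = -48*1/417 = -16/139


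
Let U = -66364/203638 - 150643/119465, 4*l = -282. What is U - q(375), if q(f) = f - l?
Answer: -10876556704479/24327613670 ≈ -447.09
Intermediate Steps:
l = -141/2 (l = (¼)*(-282) = -141/2 ≈ -70.500)
U = -19302407247/12163806835 (U = -66364*1/203638 - 150643*1/119465 = -33182/101819 - 150643/119465 = -19302407247/12163806835 ≈ -1.5869)
q(f) = 141/2 + f (q(f) = f - 1*(-141/2) = f + 141/2 = 141/2 + f)
U - q(375) = -19302407247/12163806835 - (141/2 + 375) = -19302407247/12163806835 - 1*891/2 = -19302407247/12163806835 - 891/2 = -10876556704479/24327613670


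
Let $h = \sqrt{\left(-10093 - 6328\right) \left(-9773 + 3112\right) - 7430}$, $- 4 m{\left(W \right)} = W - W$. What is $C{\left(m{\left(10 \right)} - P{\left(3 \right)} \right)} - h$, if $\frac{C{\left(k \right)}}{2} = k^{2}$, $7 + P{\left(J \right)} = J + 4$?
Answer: $- 21 \sqrt{248011} \approx -10458.0$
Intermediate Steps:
$m{\left(W \right)} = 0$ ($m{\left(W \right)} = - \frac{W - W}{4} = \left(- \frac{1}{4}\right) 0 = 0$)
$P{\left(J \right)} = -3 + J$ ($P{\left(J \right)} = -7 + \left(J + 4\right) = -7 + \left(4 + J\right) = -3 + J$)
$C{\left(k \right)} = 2 k^{2}$
$h = 21 \sqrt{248011}$ ($h = \sqrt{\left(-16421\right) \left(-6661\right) - 7430} = \sqrt{109380281 - 7430} = \sqrt{109372851} = 21 \sqrt{248011} \approx 10458.0$)
$C{\left(m{\left(10 \right)} - P{\left(3 \right)} \right)} - h = 2 \left(0 - \left(-3 + 3\right)\right)^{2} - 21 \sqrt{248011} = 2 \left(0 - 0\right)^{2} - 21 \sqrt{248011} = 2 \left(0 + 0\right)^{2} - 21 \sqrt{248011} = 2 \cdot 0^{2} - 21 \sqrt{248011} = 2 \cdot 0 - 21 \sqrt{248011} = 0 - 21 \sqrt{248011} = - 21 \sqrt{248011}$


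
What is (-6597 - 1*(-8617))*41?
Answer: 82820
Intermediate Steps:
(-6597 - 1*(-8617))*41 = (-6597 + 8617)*41 = 2020*41 = 82820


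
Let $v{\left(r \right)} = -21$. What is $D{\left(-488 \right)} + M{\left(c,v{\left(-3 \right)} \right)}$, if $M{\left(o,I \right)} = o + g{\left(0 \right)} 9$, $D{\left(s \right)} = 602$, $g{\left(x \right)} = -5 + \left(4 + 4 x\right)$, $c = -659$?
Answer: $-66$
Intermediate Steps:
$g{\left(x \right)} = -1 + 4 x$
$M{\left(o,I \right)} = -9 + o$ ($M{\left(o,I \right)} = o + \left(-1 + 4 \cdot 0\right) 9 = o + \left(-1 + 0\right) 9 = o - 9 = -9 + o$)
$D{\left(-488 \right)} + M{\left(c,v{\left(-3 \right)} \right)} = 602 - 668 = -66$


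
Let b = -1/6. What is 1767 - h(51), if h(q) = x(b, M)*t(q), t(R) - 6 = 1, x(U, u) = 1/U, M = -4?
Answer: 1809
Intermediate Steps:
b = -1/6 (b = -1*1/6 = -1/6 ≈ -0.16667)
t(R) = 7 (t(R) = 6 + 1 = 7)
h(q) = -42 (h(q) = 7/(-1/6) = -6*7 = -42)
1767 - h(51) = 1767 - 1*(-42) = 1767 + 42 = 1809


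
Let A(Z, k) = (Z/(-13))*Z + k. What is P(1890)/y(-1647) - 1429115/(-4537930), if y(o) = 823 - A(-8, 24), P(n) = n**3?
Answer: 11379378133339739/1355025898 ≈ 8.3979e+6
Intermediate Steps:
A(Z, k) = k - Z**2/13 (A(Z, k) = (Z*(-1/13))*Z + k = (-Z/13)*Z + k = -Z**2/13 + k = k - Z**2/13)
y(o) = 10451/13 (y(o) = 823 - (24 - 1/13*(-8)**2) = 823 - (24 - 1/13*64) = 823 - (24 - 64/13) = 823 - 1*248/13 = 823 - 248/13 = 10451/13)
P(1890)/y(-1647) - 1429115/(-4537930) = 1890**3/(10451/13) - 1429115/(-4537930) = 6751269000*(13/10451) - 1429115*(-1/4537930) = 12538071000/1493 + 285823/907586 = 11379378133339739/1355025898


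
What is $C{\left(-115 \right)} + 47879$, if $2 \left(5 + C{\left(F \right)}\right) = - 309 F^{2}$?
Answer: $- \frac{3990777}{2} \approx -1.9954 \cdot 10^{6}$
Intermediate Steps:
$C{\left(F \right)} = -5 - \frac{309 F^{2}}{2}$ ($C{\left(F \right)} = -5 + \frac{\left(-309\right) F^{2}}{2} = -5 - \frac{309 F^{2}}{2}$)
$C{\left(-115 \right)} + 47879 = \left(-5 - \frac{309 \left(-115\right)^{2}}{2}\right) + 47879 = \left(-5 - \frac{4086525}{2}\right) + 47879 = - \frac{4086535}{2} + 47879 = - \frac{3990777}{2}$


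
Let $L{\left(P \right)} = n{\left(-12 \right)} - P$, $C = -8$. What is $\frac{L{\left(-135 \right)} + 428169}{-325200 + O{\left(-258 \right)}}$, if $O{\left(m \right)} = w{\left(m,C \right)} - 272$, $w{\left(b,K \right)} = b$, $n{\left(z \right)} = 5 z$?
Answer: $- \frac{214122}{162865} \approx -1.3147$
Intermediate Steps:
$L{\left(P \right)} = -60 - P$ ($L{\left(P \right)} = 5 \left(-12\right) - P = -60 - P$)
$O{\left(m \right)} = -272 + m$ ($O{\left(m \right)} = m - 272 = -272 + m$)
$\frac{L{\left(-135 \right)} + 428169}{-325200 + O{\left(-258 \right)}} = \frac{\left(-60 - -135\right) + 428169}{-325200 - 530} = \frac{\left(-60 + 135\right) + 428169}{-325200 - 530} = \frac{75 + 428169}{-325730} = 428244 \left(- \frac{1}{325730}\right) = - \frac{214122}{162865}$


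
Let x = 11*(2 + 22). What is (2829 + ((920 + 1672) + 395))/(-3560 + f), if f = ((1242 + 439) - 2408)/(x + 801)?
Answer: -6194040/3792127 ≈ -1.6334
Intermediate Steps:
x = 264 (x = 11*24 = 264)
f = -727/1065 (f = ((1242 + 439) - 2408)/(264 + 801) = (1681 - 2408)/1065 = -727*1/1065 = -727/1065 ≈ -0.68263)
(2829 + ((920 + 1672) + 395))/(-3560 + f) = (2829 + ((920 + 1672) + 395))/(-3560 - 727/1065) = (2829 + (2592 + 395))/(-3792127/1065) = (2829 + 2987)*(-1065/3792127) = 5816*(-1065/3792127) = -6194040/3792127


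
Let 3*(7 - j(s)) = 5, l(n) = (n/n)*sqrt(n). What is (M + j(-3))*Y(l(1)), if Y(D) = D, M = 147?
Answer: 457/3 ≈ 152.33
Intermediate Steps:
l(n) = sqrt(n) (l(n) = 1*sqrt(n) = sqrt(n))
j(s) = 16/3 (j(s) = 7 - 1/3*5 = 7 - 5/3 = 16/3)
(M + j(-3))*Y(l(1)) = (147 + 16/3)*sqrt(1) = (457/3)*1 = 457/3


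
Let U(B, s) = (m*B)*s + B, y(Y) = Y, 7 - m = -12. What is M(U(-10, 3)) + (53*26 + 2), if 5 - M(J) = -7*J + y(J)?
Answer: -2095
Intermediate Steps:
m = 19 (m = 7 - 1*(-12) = 7 + 12 = 19)
U(B, s) = B + 19*B*s (U(B, s) = (19*B)*s + B = 19*B*s + B = B + 19*B*s)
M(J) = 5 + 6*J (M(J) = 5 - (-7*J + J) = 5 - (-6)*J = 5 + 6*J)
M(U(-10, 3)) + (53*26 + 2) = (5 + 6*(-10*(1 + 19*3))) + (53*26 + 2) = (5 + 6*(-10*(1 + 57))) + (1378 + 2) = (5 + 6*(-10*58)) + 1380 = (5 + 6*(-580)) + 1380 = (5 - 3480) + 1380 = -3475 + 1380 = -2095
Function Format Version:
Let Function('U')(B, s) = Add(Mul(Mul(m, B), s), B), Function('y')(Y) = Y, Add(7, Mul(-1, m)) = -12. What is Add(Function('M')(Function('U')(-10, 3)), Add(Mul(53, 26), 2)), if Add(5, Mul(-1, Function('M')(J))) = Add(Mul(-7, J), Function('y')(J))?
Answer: -2095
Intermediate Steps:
m = 19 (m = Add(7, Mul(-1, -12)) = Add(7, 12) = 19)
Function('U')(B, s) = Add(B, Mul(19, B, s)) (Function('U')(B, s) = Add(Mul(Mul(19, B), s), B) = Add(Mul(19, B, s), B) = Add(B, Mul(19, B, s)))
Function('M')(J) = Add(5, Mul(6, J)) (Function('M')(J) = Add(5, Mul(-1, Add(Mul(-7, J), J))) = Add(5, Mul(-1, Mul(-6, J))) = Add(5, Mul(6, J)))
Add(Function('M')(Function('U')(-10, 3)), Add(Mul(53, 26), 2)) = Add(Add(5, Mul(6, Mul(-10, Add(1, Mul(19, 3))))), Add(Mul(53, 26), 2)) = Add(Add(5, Mul(6, Mul(-10, Add(1, 57)))), Add(1378, 2)) = Add(Add(5, Mul(6, Mul(-10, 58))), 1380) = Add(Add(5, Mul(6, -580)), 1380) = Add(Add(5, -3480), 1380) = Add(-3475, 1380) = -2095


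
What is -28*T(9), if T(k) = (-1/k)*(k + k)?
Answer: 56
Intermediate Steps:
T(k) = -2 (T(k) = (-1/k)*(2*k) = -2)
-28*T(9) = -28*(-2) = 56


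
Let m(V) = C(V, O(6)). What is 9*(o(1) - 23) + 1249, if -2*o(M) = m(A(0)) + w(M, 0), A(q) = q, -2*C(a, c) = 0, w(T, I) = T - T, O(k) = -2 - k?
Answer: 1042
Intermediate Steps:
w(T, I) = 0
C(a, c) = 0 (C(a, c) = -1/2*0 = 0)
m(V) = 0
o(M) = 0 (o(M) = -(0 + 0)/2 = -1/2*0 = 0)
9*(o(1) - 23) + 1249 = 9*(0 - 23) + 1249 = 9*(-23) + 1249 = -207 + 1249 = 1042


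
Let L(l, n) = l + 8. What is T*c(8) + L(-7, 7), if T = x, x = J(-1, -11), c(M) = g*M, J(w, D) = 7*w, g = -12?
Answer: 673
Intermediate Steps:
L(l, n) = 8 + l
c(M) = -12*M
x = -7 (x = 7*(-1) = -7)
T = -7
T*c(8) + L(-7, 7) = -(-84)*8 + (8 - 7) = -7*(-96) + 1 = 672 + 1 = 673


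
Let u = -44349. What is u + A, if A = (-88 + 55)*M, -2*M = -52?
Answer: -45207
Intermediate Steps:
M = 26 (M = -½*(-52) = 26)
A = -858 (A = (-88 + 55)*26 = -33*26 = -858)
u + A = -44349 - 858 = -45207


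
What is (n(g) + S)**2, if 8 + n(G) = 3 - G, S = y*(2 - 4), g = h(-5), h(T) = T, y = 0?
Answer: 0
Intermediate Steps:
g = -5
S = 0 (S = 0*(2 - 4) = 0*(-2) = 0)
n(G) = -5 - G (n(G) = -8 + (3 - G) = -5 - G)
(n(g) + S)**2 = ((-5 - 1*(-5)) + 0)**2 = ((-5 + 5) + 0)**2 = (0 + 0)**2 = 0**2 = 0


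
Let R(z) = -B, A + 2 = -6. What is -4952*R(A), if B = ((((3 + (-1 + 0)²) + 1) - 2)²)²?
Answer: 401112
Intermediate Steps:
A = -8 (A = -2 - 6 = -8)
B = 81 (B = ((((3 + (-1)²) + 1) - 2)²)² = ((((3 + 1) + 1) - 2)²)² = (((4 + 1) - 2)²)² = ((5 - 2)²)² = (3²)² = 9² = 81)
R(z) = -81 (R(z) = -1*81 = -81)
-4952*R(A) = -4952*(-81) = 401112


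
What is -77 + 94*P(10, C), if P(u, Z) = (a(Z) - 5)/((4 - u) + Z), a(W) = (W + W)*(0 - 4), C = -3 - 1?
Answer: -1654/5 ≈ -330.80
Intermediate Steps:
C = -4
a(W) = -8*W (a(W) = (2*W)*(-4) = -8*W)
P(u, Z) = (-5 - 8*Z)/(4 + Z - u) (P(u, Z) = (-8*Z - 5)/((4 - u) + Z) = (-5 - 8*Z)/(4 + Z - u))
-77 + 94*P(10, C) = -77 + 94*((5 + 8*(-4))/(-4 + 10 - 1*(-4))) = -77 + 94*((5 - 32)/(-4 + 10 + 4)) = -77 + 94*(-27/10) = -77 - 1269/5 = -1654/5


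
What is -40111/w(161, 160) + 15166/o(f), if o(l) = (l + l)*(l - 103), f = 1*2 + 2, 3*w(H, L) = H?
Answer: -48872731/63756 ≈ -766.56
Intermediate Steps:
w(H, L) = H/3
f = 4 (f = 2 + 2 = 4)
o(l) = 2*l*(-103 + l) (o(l) = (2*l)*(-103 + l) = 2*l*(-103 + l))
-40111/w(161, 160) + 15166/o(f) = -40111/((⅓)*161) + 15166/((2*4*(-103 + 4))) = -40111/161/3 + 15166/((2*4*(-99))) = -40111*3/161 + 15166/(-792) = -120333/161 + 15166*(-1/792) = -120333/161 - 7583/396 = -48872731/63756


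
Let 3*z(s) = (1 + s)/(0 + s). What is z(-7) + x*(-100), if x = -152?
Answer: 106402/7 ≈ 15200.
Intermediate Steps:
z(s) = (1 + s)/(3*s) (z(s) = ((1 + s)/(0 + s))/3 = ((1 + s)/s)/3 = (1 + s)/(3*s))
z(-7) + x*(-100) = (⅓)*(1 - 7)/(-7) - 152*(-100) = (⅓)*(-⅐)*(-6) + 15200 = 2/7 + 15200 = 106402/7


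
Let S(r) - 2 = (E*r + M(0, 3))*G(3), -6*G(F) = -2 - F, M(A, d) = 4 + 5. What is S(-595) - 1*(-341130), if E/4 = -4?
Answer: 2094437/6 ≈ 3.4907e+5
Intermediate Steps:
E = -16 (E = 4*(-4) = -16)
M(A, d) = 9
G(F) = ⅓ + F/6 (G(F) = -(-2 - F)/6 = ⅓ + F/6)
S(r) = 19/2 - 40*r/3 (S(r) = 2 + (-16*r + 9)*(⅓ + (⅙)*3) = 2 + (9 - 16*r)*(⅓ + ½) = 2 + (9 - 16*r)*(⅚) = 2 + (15/2 - 40*r/3) = 19/2 - 40*r/3)
S(-595) - 1*(-341130) = (19/2 - 40/3*(-595)) - 1*(-341130) = (19/2 + 23800/3) + 341130 = 47657/6 + 341130 = 2094437/6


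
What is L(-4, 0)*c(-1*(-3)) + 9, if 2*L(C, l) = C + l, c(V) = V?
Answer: 3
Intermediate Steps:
L(C, l) = C/2 + l/2 (L(C, l) = (C + l)/2 = C/2 + l/2)
L(-4, 0)*c(-1*(-3)) + 9 = ((½)*(-4) + (½)*0)*(-1*(-3)) + 9 = (-2 + 0)*3 + 9 = -2*3 + 9 = -6 + 9 = 3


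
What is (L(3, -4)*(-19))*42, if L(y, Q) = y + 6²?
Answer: -31122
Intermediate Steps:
L(y, Q) = 36 + y (L(y, Q) = y + 36 = 36 + y)
(L(3, -4)*(-19))*42 = ((36 + 3)*(-19))*42 = (39*(-19))*42 = -741*42 = -31122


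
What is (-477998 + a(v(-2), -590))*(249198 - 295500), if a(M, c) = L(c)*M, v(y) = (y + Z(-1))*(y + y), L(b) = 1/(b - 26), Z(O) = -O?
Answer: 1704184304643/77 ≈ 2.2132e+10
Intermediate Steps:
L(b) = 1/(-26 + b)
v(y) = 2*y*(1 + y) (v(y) = (y - 1*(-1))*(y + y) = (y + 1)*(2*y) = (1 + y)*(2*y) = 2*y*(1 + y))
a(M, c) = M/(-26 + c)
(-477998 + a(v(-2), -590))*(249198 - 295500) = (-477998 + (2*(-2)*(1 - 2))/(-26 - 590))*(249198 - 295500) = (-477998 + (2*(-2)*(-1))/(-616))*(-46302) = (-477998 + 4*(-1/616))*(-46302) = (-477998 - 1/154)*(-46302) = -73611693/154*(-46302) = 1704184304643/77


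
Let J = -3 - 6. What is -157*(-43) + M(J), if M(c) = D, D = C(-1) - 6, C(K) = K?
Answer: 6744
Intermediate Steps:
J = -9
D = -7 (D = -1 - 6 = -7)
M(c) = -7
-157*(-43) + M(J) = -157*(-43) - 7 = 6751 - 7 = 6744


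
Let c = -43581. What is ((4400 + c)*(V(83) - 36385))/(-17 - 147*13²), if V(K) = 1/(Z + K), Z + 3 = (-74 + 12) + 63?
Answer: -28868404076/503415 ≈ -57345.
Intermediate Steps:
Z = -2 (Z = -3 + ((-74 + 12) + 63) = -3 + (-62 + 63) = -3 + 1 = -2)
V(K) = 1/(-2 + K)
((4400 + c)*(V(83) - 36385))/(-17 - 147*13²) = ((4400 - 43581)*(1/(-2 + 83) - 36385))/(-17 - 147*13²) = (-39181*(1/81 - 36385))/(-17 - 147*169) = (-39181*(1/81 - 36385))/(-17 - 24843) = -39181*(-2947184/81)/(-24860) = (115473616304/81)*(-1/24860) = -28868404076/503415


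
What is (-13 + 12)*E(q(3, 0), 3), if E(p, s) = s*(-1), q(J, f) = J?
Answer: 3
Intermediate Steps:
E(p, s) = -s
(-13 + 12)*E(q(3, 0), 3) = (-13 + 12)*(-1*3) = -1*(-3) = 3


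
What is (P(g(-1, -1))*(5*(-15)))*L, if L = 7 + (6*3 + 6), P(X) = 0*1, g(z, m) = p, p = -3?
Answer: 0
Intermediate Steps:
g(z, m) = -3
P(X) = 0
L = 31 (L = 7 + (18 + 6) = 7 + 24 = 31)
(P(g(-1, -1))*(5*(-15)))*L = (0*(5*(-15)))*31 = (0*(-75))*31 = 0*31 = 0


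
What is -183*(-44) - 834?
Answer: 7218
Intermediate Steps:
-183*(-44) - 834 = 8052 - 834 = 7218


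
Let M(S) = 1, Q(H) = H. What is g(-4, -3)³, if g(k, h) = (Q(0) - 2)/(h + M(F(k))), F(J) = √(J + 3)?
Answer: 1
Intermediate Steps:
F(J) = √(3 + J)
g(k, h) = -2/(1 + h) (g(k, h) = (0 - 2)/(h + 1) = -2/(1 + h))
g(-4, -3)³ = (-2/(1 - 3))³ = (-2/(-2))³ = (-2*(-½))³ = 1³ = 1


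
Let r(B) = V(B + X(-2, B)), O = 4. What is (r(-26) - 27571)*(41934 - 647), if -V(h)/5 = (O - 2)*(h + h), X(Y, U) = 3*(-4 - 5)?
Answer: -1094559657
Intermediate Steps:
X(Y, U) = -27 (X(Y, U) = 3*(-9) = -27)
V(h) = -20*h (V(h) = -5*(4 - 2)*(h + h) = -10*2*h = -20*h)
r(B) = 540 - 20*B (r(B) = -20*(B - 27) = -20*(-27 + B) = 540 - 20*B)
(r(-26) - 27571)*(41934 - 647) = ((540 - 20*(-26)) - 27571)*(41934 - 647) = ((540 + 520) - 27571)*41287 = (1060 - 27571)*41287 = -26511*41287 = -1094559657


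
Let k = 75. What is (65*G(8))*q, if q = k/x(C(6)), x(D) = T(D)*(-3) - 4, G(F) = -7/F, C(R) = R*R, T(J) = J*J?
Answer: 4875/4448 ≈ 1.0960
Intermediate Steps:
T(J) = J²
C(R) = R²
x(D) = -4 - 3*D² (x(D) = D²*(-3) - 4 = -3*D² - 4 = -4 - 3*D²)
q = -75/3892 (q = 75/(-4 - 3*(6²)²) = 75/(-4 - 3*36²) = 75/(-4 - 3*1296) = 75/(-4 - 3888) = 75/(-3892) = 75*(-1/3892) = -75/3892 ≈ -0.019270)
(65*G(8))*q = (65*(-7/8))*(-75/3892) = -455/8*(-75/3892) = 4875/4448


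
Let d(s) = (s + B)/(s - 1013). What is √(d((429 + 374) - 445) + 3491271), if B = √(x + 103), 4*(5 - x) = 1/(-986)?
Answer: √(1456196298801051860 - 322915*√419989658)/645830 ≈ 1868.5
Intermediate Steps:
x = 19721/3944 (x = 5 - ¼/(-986) = 5 - ¼*(-1/986) = 5 + 1/3944 = 19721/3944 ≈ 5.0003)
B = √419989658/1972 (B = √(19721/3944 + 103) = √(425953/3944) = √419989658/1972 ≈ 10.392)
d(s) = (s + √419989658/1972)/(-1013 + s) (d(s) = (s + √419989658/1972)/(s - 1013) = (s + √419989658/1972)/(-1013 + s))
√(d((429 + 374) - 445) + 3491271) = √((((429 + 374) - 445) + √419989658/1972)/(-1013 + ((429 + 374) - 445)) + 3491271) = √(((803 - 445) + √419989658/1972)/(-1013 + (803 - 445)) + 3491271) = √((358 + √419989658/1972)/(-1013 + 358) + 3491271) = √((358 + √419989658/1972)/(-655) + 3491271) = √(-(358 + √419989658/1972)/655 + 3491271) = √((-358/655 - √419989658/1291660) + 3491271) = √(2286782147/655 - √419989658/1291660)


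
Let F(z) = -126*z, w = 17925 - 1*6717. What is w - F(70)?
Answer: 20028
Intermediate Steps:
w = 11208 (w = 17925 - 6717 = 11208)
w - F(70) = 11208 - (-126)*70 = 11208 - 1*(-8820) = 11208 + 8820 = 20028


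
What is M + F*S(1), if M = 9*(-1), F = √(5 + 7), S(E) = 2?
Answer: -9 + 4*√3 ≈ -2.0718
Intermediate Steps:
F = 2*√3 (F = √12 = 2*√3 ≈ 3.4641)
M = -9
M + F*S(1) = -9 + (2*√3)*2 = -9 + 4*√3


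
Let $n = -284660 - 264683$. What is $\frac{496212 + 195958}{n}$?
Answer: $- \frac{692170}{549343} \approx -1.26$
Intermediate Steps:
$n = -549343$ ($n = -284660 - 264683 = -549343$)
$\frac{496212 + 195958}{n} = \frac{496212 + 195958}{-549343} = 692170 \left(- \frac{1}{549343}\right) = - \frac{692170}{549343}$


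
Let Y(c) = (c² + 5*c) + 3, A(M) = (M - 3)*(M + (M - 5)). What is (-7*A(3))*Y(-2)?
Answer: 0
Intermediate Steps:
A(M) = (-5 + 2*M)*(-3 + M) (A(M) = (-3 + M)*(M + (-5 + M)) = (-3 + M)*(-5 + 2*M) = (-5 + 2*M)*(-3 + M))
Y(c) = 3 + c² + 5*c
(-7*A(3))*Y(-2) = (-7*(15 - 11*3 + 2*3²))*(3 + (-2)² + 5*(-2)) = (-7*(15 - 33 + 2*9))*(3 + 4 - 10) = -7*(15 - 33 + 18)*(-3) = -7*0*(-3) = 0*(-3) = 0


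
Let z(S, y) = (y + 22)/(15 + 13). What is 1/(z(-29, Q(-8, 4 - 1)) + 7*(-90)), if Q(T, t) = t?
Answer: -28/17615 ≈ -0.0015896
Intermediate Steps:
z(S, y) = 11/14 + y/28 (z(S, y) = (22 + y)/28 = (22 + y)*(1/28) = 11/14 + y/28)
1/(z(-29, Q(-8, 4 - 1)) + 7*(-90)) = 1/((11/14 + (4 - 1)/28) + 7*(-90)) = 1/((11/14 + (1/28)*3) - 630) = 1/((11/14 + 3/28) - 630) = 1/(25/28 - 630) = 1/(-17615/28) = -28/17615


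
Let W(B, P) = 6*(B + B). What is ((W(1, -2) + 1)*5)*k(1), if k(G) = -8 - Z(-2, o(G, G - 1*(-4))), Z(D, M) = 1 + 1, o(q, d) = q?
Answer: -650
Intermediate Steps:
Z(D, M) = 2
W(B, P) = 12*B (W(B, P) = 6*(2*B) = 12*B)
k(G) = -10 (k(G) = -8 - 1*2 = -8 - 2 = -10)
((W(1, -2) + 1)*5)*k(1) = ((12*1 + 1)*5)*(-10) = ((12 + 1)*5)*(-10) = (13*5)*(-10) = 65*(-10) = -650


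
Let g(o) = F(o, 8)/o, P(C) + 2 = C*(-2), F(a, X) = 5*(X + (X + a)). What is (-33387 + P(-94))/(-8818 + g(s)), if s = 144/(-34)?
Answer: 298809/79487 ≈ 3.7592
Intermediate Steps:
s = -72/17 (s = 144*(-1/34) = -72/17 ≈ -4.2353)
F(a, X) = 5*a + 10*X (F(a, X) = 5*(a + 2*X) = 5*a + 10*X)
P(C) = -2 - 2*C (P(C) = -2 + C*(-2) = -2 - 2*C)
g(o) = (80 + 5*o)/o (g(o) = (5*o + 10*8)/o = (5*o + 80)/o = (80 + 5*o)/o)
(-33387 + P(-94))/(-8818 + g(s)) = (-33387 + (-2 - 2*(-94)))/(-8818 + (5 + 80/(-72/17))) = (-33387 + (-2 + 188))/(-8818 + (5 + 80*(-17/72))) = (-33387 + 186)/(-8818 + (5 - 170/9)) = -33201/(-8818 - 125/9) = -33201/(-79487/9) = -33201*(-9/79487) = 298809/79487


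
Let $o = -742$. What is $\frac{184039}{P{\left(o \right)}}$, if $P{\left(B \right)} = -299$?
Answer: $- \frac{184039}{299} \approx -615.51$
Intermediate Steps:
$\frac{184039}{P{\left(o \right)}} = \frac{184039}{-299} = 184039 \left(- \frac{1}{299}\right) = - \frac{184039}{299}$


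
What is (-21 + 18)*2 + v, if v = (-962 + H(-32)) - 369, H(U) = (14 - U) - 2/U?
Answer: -20655/16 ≈ -1290.9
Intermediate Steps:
H(U) = 14 - U - 2/U (H(U) = (14 - U) - 2/U = 14 - U - 2/U)
v = -20559/16 (v = (-962 + (14 - 1*(-32) - 2/(-32))) - 369 = (-962 + (14 + 32 - 2*(-1/32))) - 369 = (-962 + (14 + 32 + 1/16)) - 369 = (-962 + 737/16) - 369 = -14655/16 - 369 = -20559/16 ≈ -1284.9)
(-21 + 18)*2 + v = (-21 + 18)*2 - 20559/16 = -3*2 - 20559/16 = -6 - 20559/16 = -20655/16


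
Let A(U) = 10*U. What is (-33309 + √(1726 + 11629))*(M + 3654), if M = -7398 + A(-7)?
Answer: 127040526 - 3814*√13355 ≈ 1.2660e+8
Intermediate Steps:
M = -7468 (M = -7398 + 10*(-7) = -7398 - 70 = -7468)
(-33309 + √(1726 + 11629))*(M + 3654) = (-33309 + √(1726 + 11629))*(-7468 + 3654) = (-33309 + √13355)*(-3814) = 127040526 - 3814*√13355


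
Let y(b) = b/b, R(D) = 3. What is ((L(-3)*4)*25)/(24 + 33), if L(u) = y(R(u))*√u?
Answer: 100*I*√3/57 ≈ 3.0387*I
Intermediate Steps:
y(b) = 1
L(u) = √u (L(u) = 1*√u = √u)
((L(-3)*4)*25)/(24 + 33) = ((√(-3)*4)*25)/(24 + 33) = (((I*√3)*4)*25)/57 = ((4*I*√3)*25)*(1/57) = (100*I*√3)*(1/57) = 100*I*√3/57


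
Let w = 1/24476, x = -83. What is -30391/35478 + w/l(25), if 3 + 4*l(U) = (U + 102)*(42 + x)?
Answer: -242216202892/282759571305 ≈ -0.85662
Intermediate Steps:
l(U) = -4185/4 - 41*U/4 (l(U) = -¾ + ((U + 102)*(42 - 83))/4 = -¾ + ((102 + U)*(-41))/4 = -¾ + (-4182 - 41*U)/4 = -¾ + (-2091/2 - 41*U/4) = -4185/4 - 41*U/4)
w = 1/24476 ≈ 4.0856e-5
-30391/35478 + w/l(25) = -30391/35478 + 1/(24476*(-4185/4 - 41/4*25)) = -30391*1/35478 + 1/(24476*(-4185/4 - 1025/4)) = -30391/35478 + 1/(24476*(-2605/2)) = -30391/35478 + (1/24476)*(-2/2605) = -30391/35478 - 1/31879990 = -242216202892/282759571305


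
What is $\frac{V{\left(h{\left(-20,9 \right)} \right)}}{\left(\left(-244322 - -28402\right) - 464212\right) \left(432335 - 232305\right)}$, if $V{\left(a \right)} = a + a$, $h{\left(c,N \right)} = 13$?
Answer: $- \frac{13}{68023401980} \approx -1.9111 \cdot 10^{-10}$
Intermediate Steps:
$V{\left(a \right)} = 2 a$
$\frac{V{\left(h{\left(-20,9 \right)} \right)}}{\left(\left(-244322 - -28402\right) - 464212\right) \left(432335 - 232305\right)} = \frac{2 \cdot 13}{\left(\left(-244322 - -28402\right) - 464212\right) \left(432335 - 232305\right)} = \frac{26}{\left(\left(-244322 + 28402\right) - 464212\right) 200030} = \frac{26}{\left(-215920 - 464212\right) 200030} = \frac{26}{\left(-680132\right) 200030} = \frac{26}{-136046803960} = 26 \left(- \frac{1}{136046803960}\right) = - \frac{13}{68023401980}$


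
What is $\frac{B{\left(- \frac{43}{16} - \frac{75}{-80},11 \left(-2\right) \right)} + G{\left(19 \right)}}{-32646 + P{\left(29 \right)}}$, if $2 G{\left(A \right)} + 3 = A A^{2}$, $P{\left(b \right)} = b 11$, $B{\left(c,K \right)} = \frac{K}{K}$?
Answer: $- \frac{3429}{32327} \approx -0.10607$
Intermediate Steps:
$B{\left(c,K \right)} = 1$
$P{\left(b \right)} = 11 b$
$G{\left(A \right)} = - \frac{3}{2} + \frac{A^{3}}{2}$ ($G{\left(A \right)} = - \frac{3}{2} + \frac{A A^{2}}{2} = - \frac{3}{2} + \frac{A^{3}}{2}$)
$\frac{B{\left(- \frac{43}{16} - \frac{75}{-80},11 \left(-2\right) \right)} + G{\left(19 \right)}}{-32646 + P{\left(29 \right)}} = \frac{1 - \left(\frac{3}{2} - \frac{19^{3}}{2}\right)}{-32646 + 11 \cdot 29} = \frac{1 + \left(- \frac{3}{2} + \frac{1}{2} \cdot 6859\right)}{-32646 + 319} = \frac{1 + \left(- \frac{3}{2} + \frac{6859}{2}\right)}{-32327} = \left(1 + 3428\right) \left(- \frac{1}{32327}\right) = 3429 \left(- \frac{1}{32327}\right) = - \frac{3429}{32327}$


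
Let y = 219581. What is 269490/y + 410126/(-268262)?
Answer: -8880975413/29452619111 ≈ -0.30153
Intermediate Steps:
269490/y + 410126/(-268262) = 269490/219581 + 410126/(-268262) = 269490*(1/219581) + 410126*(-1/268262) = 269490/219581 - 205063/134131 = -8880975413/29452619111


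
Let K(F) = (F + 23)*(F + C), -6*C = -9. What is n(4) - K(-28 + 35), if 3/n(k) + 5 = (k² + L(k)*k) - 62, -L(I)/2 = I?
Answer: -21168/83 ≈ -255.04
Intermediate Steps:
C = 3/2 (C = -⅙*(-9) = 3/2 ≈ 1.5000)
L(I) = -2*I
K(F) = (23 + F)*(3/2 + F) (K(F) = (F + 23)*(F + 3/2) = (23 + F)*(3/2 + F))
n(k) = 3/(-67 - k²) (n(k) = 3/(-5 + ((k² + (-2*k)*k) - 62)) = 3/(-5 + ((k² - 2*k²) - 62)) = 3/(-5 + (-k² - 62)) = 3/(-5 + (-62 - k²)) = 3/(-67 - k²))
n(4) - K(-28 + 35) = 3/(-67 - 1*4²) - (69/2 + (-28 + 35)² + 49*(-28 + 35)/2) = 3/(-67 - 1*16) - (69/2 + 7² + (49/2)*7) = 3/(-67 - 16) - (69/2 + 49 + 343/2) = 3/(-83) - 1*255 = 3*(-1/83) - 255 = -3/83 - 255 = -21168/83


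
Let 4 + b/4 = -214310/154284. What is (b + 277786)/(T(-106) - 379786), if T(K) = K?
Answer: -2678413090/3663203583 ≈ -0.73117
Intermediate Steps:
b = -831446/38571 (b = -16 + 4*(-214310/154284) = -16 + 4*(-214310*1/154284) = -16 + 4*(-107155/77142) = -16 - 214310/38571 = -831446/38571 ≈ -21.556)
(b + 277786)/(T(-106) - 379786) = (-831446/38571 + 277786)/(-106 - 379786) = (10713652360/38571)/(-379892) = (10713652360/38571)*(-1/379892) = -2678413090/3663203583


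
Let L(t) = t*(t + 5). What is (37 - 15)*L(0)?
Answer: 0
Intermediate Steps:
L(t) = t*(5 + t)
(37 - 15)*L(0) = (37 - 15)*(0*(5 + 0)) = 22*(0*5) = 22*0 = 0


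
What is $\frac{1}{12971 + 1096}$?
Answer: $\frac{1}{14067} \approx 7.1088 \cdot 10^{-5}$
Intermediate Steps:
$\frac{1}{12971 + 1096} = \frac{1}{14067}$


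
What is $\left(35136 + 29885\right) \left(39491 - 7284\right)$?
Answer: $2094131347$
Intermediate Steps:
$\left(35136 + 29885\right) \left(39491 - 7284\right) = 65021 \cdot 32207 = 2094131347$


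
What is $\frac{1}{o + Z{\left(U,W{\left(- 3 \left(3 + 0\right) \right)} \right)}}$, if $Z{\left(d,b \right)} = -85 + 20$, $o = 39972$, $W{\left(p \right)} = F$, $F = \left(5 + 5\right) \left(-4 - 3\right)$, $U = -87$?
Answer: $\frac{1}{39907} \approx 2.5058 \cdot 10^{-5}$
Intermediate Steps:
$F = -70$ ($F = 10 \left(-7\right) = -70$)
$W{\left(p \right)} = -70$
$Z{\left(d,b \right)} = -65$
$\frac{1}{o + Z{\left(U,W{\left(- 3 \left(3 + 0\right) \right)} \right)}} = \frac{1}{39972 - 65} = \frac{1}{39907}$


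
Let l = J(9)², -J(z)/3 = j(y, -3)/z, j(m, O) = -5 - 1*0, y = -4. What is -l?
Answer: -25/9 ≈ -2.7778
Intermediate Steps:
j(m, O) = -5 (j(m, O) = -5 + 0 = -5)
J(z) = 15/z (J(z) = -(-15)/z = 15/z)
l = 25/9 (l = (15/9)² = (15*(⅑))² = (5/3)² = 25/9 ≈ 2.7778)
-l = -1*25/9 = -25/9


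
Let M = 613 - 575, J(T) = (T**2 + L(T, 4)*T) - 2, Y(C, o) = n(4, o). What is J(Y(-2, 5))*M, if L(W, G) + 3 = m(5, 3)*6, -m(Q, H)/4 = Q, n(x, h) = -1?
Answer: 4636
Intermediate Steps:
m(Q, H) = -4*Q
Y(C, o) = -1
L(W, G) = -123 (L(W, G) = -3 - 4*5*6 = -3 - 20*6 = -3 - 120 = -123)
J(T) = -2 + T**2 - 123*T (J(T) = (T**2 - 123*T) - 2 = -2 + T**2 - 123*T)
M = 38
J(Y(-2, 5))*M = (-2 + (-1)**2 - 123*(-1))*38 = (-2 + 1 + 123)*38 = 122*38 = 4636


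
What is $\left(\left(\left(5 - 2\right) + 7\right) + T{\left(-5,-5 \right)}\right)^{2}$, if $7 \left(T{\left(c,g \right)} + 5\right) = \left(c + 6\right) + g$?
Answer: $\frac{961}{49} \approx 19.612$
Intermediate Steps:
$T{\left(c,g \right)} = - \frac{29}{7} + \frac{c}{7} + \frac{g}{7}$ ($T{\left(c,g \right)} = -5 + \frac{\left(c + 6\right) + g}{7} = -5 + \frac{\left(6 + c\right) + g}{7} = -5 + \frac{6 + c + g}{7} = -5 + \left(\frac{6}{7} + \frac{c}{7} + \frac{g}{7}\right) = - \frac{29}{7} + \frac{c}{7} + \frac{g}{7}$)
$\left(\left(\left(5 - 2\right) + 7\right) + T{\left(-5,-5 \right)}\right)^{2} = \left(\left(\left(5 - 2\right) + 7\right) + \left(- \frac{29}{7} + \frac{1}{7} \left(-5\right) + \frac{1}{7} \left(-5\right)\right)\right)^{2} = \left(\left(3 + 7\right) - \frac{39}{7}\right)^{2} = \left(10 - \frac{39}{7}\right)^{2} = \left(\frac{31}{7}\right)^{2} = \frac{961}{49}$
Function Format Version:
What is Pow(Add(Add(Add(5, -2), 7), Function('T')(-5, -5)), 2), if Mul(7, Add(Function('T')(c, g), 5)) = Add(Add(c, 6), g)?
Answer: Rational(961, 49) ≈ 19.612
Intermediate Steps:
Function('T')(c, g) = Add(Rational(-29, 7), Mul(Rational(1, 7), c), Mul(Rational(1, 7), g)) (Function('T')(c, g) = Add(-5, Mul(Rational(1, 7), Add(Add(c, 6), g))) = Add(-5, Mul(Rational(1, 7), Add(Add(6, c), g))) = Add(-5, Mul(Rational(1, 7), Add(6, c, g))) = Add(-5, Add(Rational(6, 7), Mul(Rational(1, 7), c), Mul(Rational(1, 7), g))) = Add(Rational(-29, 7), Mul(Rational(1, 7), c), Mul(Rational(1, 7), g)))
Pow(Add(Add(Add(5, -2), 7), Function('T')(-5, -5)), 2) = Pow(Add(Add(Add(5, -2), 7), Add(Rational(-29, 7), Mul(Rational(1, 7), -5), Mul(Rational(1, 7), -5))), 2) = Pow(Add(Add(3, 7), Add(Rational(-29, 7), Rational(-5, 7), Rational(-5, 7))), 2) = Pow(Add(10, Rational(-39, 7)), 2) = Pow(Rational(31, 7), 2) = Rational(961, 49)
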